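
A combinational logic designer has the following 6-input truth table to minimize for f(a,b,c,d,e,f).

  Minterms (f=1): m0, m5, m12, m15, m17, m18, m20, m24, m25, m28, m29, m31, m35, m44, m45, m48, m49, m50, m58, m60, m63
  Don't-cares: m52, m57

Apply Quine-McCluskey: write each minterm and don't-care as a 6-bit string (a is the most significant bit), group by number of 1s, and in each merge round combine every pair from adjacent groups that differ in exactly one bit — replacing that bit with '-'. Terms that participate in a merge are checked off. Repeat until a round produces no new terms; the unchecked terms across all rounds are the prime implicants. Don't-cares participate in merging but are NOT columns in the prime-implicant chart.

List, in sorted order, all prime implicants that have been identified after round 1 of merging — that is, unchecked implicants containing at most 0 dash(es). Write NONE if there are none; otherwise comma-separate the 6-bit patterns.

000000, 000101, 100011

Round 0: 000000 000101 001100✓ 001111✓ 010001✓ 010010✓ 010100✓ 011000✓ 011001✓ 011100✓ 011101✓ 011111✓ 100011 101100✓ 101101✓ 110000✓ 110001✓ 110010✓ 110100✓ 111001✓ 111010✓ 111100✓ 111111✓
Round 1: -01100✓ -10001✓ -10010 -10100✓ -11001✓ -11100✓ -11111 0-1100✓ 0-1111 01-001✓ 01-100✓ 011-00✓ 011-01✓ 01100-✓ 0111-1 01110-✓ 1-1100✓ 10110- 11-001✓ 11-010 11-100✓ 110-00 1100-0 11000-
Round 2: --1100 -1-001 -1-100 011-0-
PIs = {--1100, -1-001, -1-100, -10010, -11111, 0-1111, 000000, 000101, 011-0-, 0111-1, 100011, 10110-, 11-010, 110-00, 1100-0, 11000-}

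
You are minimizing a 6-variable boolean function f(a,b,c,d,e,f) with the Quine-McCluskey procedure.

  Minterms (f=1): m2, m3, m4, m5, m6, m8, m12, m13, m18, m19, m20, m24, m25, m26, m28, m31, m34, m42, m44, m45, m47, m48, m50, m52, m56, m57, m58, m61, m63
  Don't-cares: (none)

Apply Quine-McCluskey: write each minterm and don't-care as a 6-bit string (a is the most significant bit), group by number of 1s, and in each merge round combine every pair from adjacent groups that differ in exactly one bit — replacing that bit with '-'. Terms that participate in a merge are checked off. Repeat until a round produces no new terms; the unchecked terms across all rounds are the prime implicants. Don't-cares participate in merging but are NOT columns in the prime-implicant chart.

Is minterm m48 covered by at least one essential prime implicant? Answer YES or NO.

NO

[col 0] 000010*, 000011*, 000100*, 000101*, 000110*, 001000*, 001100*, 001101*, 010010*, 010011*, 010100*, 011000*, 011001*, 011010*, 011100*, 011111*, 100010*, 101010*, 101100*, 101101*, 101111*, 110000*, 110010*, 110100*, 111000*, 111001*, 111010*, 111101*, 111111*
[col 1] -00010*, -01100*, -01101*, -10010*, -10100, -11000*, -11001*, -11010*, -11111, 0-0010*, 0-0011*, 0-0100*, 0-1000*, 0-1100*, 00-100*, 00-101*, 000-10, 00001-*, 0001-0, 00010-*, 001-00*, 00110-*, 01-010*, 01-100*, 01001-*, 011-00*, 0110-0*, 01100-*, 1-0010*, 1-1010*, 1-1101*, 1-1111*, 10-010*, 1011-1*, 10110-*, 11-000*, 11-010*, 110-00, 1100-0*, 111-01, 1110-0*, 11100-*, 1111-1*
[col 2] --0010, -0110-, -1-010, -110-0, -1100-, 0--100, 0-001-, 0-1-00, 00-10-, 1--010, 1-11-1, 11-0-0
Prime implicants: --0010, -0110-, -1-010, -10100, -110-0, -1100-, -11111, 0--100, 0-001-, 0-1-00, 00-10-, 000-10, 0001-0, 1--010, 1-11-1, 11-0-0, 110-00, 111-01
PI chart (minterm → PIs covering it):
  2 | --0010,0-001-,000-10
  3 | 0-001-  (sole → essential)
  4 | 0--100,00-10-,0001-0
  5 | 00-10-  (sole → essential)
  6 | 000-10,0001-0
  8 | 0-1-00  (sole → essential)
  12 | -0110-,0--100,0-1-00,00-10-
  13 | -0110-,00-10-
  18 | --0010,-1-010,0-001-
  19 | 0-001-  (sole → essential)
  20 | -10100,0--100
  24 | -110-0,-1100-,0-1-00
  25 | -1100-  (sole → essential)
  26 | -1-010,-110-0
  28 | 0--100,0-1-00
  31 | -11111  (sole → essential)
  34 | --0010,1--010
  42 | 1--010  (sole → essential)
  44 | -0110-  (sole → essential)
  45 | -0110-,1-11-1
  47 | 1-11-1  (sole → essential)
  48 | 11-0-0,110-00
  50 | --0010,-1-010,1--010,11-0-0
  52 | -10100,110-00
  56 | -110-0,-1100-,11-0-0
  57 | -1100-,111-01
  58 | -1-010,-110-0,1--010,11-0-0
  61 | 1-11-1,111-01
  63 | -11111,1-11-1
Essential prime implicants: -0110-, -1100-, -11111, 0-001-, 0-1-00, 00-10-, 1--010, 1-11-1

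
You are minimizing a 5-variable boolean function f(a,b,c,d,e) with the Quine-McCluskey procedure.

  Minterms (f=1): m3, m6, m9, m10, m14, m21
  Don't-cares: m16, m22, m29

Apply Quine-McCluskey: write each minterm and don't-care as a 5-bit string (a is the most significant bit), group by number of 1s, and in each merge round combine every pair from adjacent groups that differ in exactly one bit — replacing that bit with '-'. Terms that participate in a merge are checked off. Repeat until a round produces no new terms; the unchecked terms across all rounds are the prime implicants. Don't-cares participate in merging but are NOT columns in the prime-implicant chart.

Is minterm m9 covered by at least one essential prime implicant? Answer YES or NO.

Round 0: 00011 00110✓ 01001 01010✓ 01110✓ 10000 10101✓ 10110✓ 11101✓
Round 1: -0110 0-110 01-10 1-101
PIs = {-0110, 0-110, 00011, 01-10, 01001, 1-101, 10000}
Coverage chart:
  m3: 00011 ←essential
  m6: -0110,0-110
  m9: 01001 ←essential
  m10: 01-10 ←essential
  m14: 0-110,01-10
  m21: 1-101 ←essential
Essential: 00011, 01-10, 01001, 1-101

YES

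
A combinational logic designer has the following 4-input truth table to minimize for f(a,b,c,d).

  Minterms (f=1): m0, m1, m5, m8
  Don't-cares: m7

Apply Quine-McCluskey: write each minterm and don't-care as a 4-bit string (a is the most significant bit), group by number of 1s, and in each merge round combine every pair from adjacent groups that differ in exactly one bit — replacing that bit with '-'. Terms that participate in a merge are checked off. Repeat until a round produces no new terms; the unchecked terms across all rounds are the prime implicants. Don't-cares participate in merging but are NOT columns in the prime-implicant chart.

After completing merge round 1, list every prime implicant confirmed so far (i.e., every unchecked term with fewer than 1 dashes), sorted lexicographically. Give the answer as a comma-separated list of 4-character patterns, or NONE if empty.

NONE

size-2^0 implicants → 0000(✓)  0001(✓)  0101(✓)  0111(✓)  1000(✓)
size-2^1 implicants → -000  0-01  000-  01-1
Unchecked terms (primes): -000, 0-01, 000-, 01-1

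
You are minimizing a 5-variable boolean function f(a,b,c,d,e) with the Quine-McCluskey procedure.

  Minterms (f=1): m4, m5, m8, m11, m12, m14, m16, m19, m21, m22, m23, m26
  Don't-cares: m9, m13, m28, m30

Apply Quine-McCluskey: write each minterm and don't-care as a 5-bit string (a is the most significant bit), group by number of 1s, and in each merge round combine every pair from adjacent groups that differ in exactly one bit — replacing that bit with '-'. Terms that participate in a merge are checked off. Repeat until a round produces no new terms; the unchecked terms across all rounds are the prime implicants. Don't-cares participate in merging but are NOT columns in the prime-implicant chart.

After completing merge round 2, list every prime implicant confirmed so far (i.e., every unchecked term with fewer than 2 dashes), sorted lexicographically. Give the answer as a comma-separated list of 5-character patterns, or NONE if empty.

-0101, 010-1, 1-110, 10-11, 10000, 101-1, 1011-, 11-10

[col 0] 00100*, 00101*, 01000*, 01001*, 01011*, 01100*, 01101*, 01110*, 10000, 10011*, 10101*, 10110*, 10111*, 11010*, 11100*, 11110*
[col 1] -0101, -1100*, -1110*, 0-100*, 0-101*, 0010-*, 01-00*, 01-01*, 010-1, 0100-*, 011-0*, 0110-*, 1-110, 10-11, 101-1, 1011-, 11-10, 111-0*
[col 2] -11-0, 0-10-, 01-0-
Prime implicants: -0101, -11-0, 0-10-, 01-0-, 010-1, 1-110, 10-11, 10000, 101-1, 1011-, 11-10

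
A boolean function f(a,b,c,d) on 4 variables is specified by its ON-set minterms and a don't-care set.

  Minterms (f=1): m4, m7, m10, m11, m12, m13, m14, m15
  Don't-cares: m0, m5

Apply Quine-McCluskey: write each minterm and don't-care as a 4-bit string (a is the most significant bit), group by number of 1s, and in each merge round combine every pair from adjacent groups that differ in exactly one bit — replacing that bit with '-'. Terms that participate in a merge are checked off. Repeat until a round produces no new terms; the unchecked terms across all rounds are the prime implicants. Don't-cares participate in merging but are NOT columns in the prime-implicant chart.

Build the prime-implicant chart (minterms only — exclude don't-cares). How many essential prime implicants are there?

Round 0: 0000✓ 0100✓ 0101✓ 0111✓ 1010✓ 1011✓ 1100✓ 1101✓ 1110✓ 1111✓
Round 1: -100✓ -101✓ -111✓ 0-00 01-1✓ 010-✓ 1-10✓ 1-11✓ 101-✓ 11-0✓ 11-1✓ 110-✓ 111-✓
Round 2: -1-1 -10- 1-1- 11--
PIs = {-1-1, -10-, 0-00, 1-1-, 11--}
Coverage chart:
  m4: -10-,0-00
  m7: -1-1 ←essential
  m10: 1-1- ←essential
  m11: 1-1- ←essential
  m12: -10-,11--
  m13: -1-1,-10-,11--
  m14: 1-1-,11--
  m15: -1-1,1-1-,11--
Essential: -1-1, 1-1-

2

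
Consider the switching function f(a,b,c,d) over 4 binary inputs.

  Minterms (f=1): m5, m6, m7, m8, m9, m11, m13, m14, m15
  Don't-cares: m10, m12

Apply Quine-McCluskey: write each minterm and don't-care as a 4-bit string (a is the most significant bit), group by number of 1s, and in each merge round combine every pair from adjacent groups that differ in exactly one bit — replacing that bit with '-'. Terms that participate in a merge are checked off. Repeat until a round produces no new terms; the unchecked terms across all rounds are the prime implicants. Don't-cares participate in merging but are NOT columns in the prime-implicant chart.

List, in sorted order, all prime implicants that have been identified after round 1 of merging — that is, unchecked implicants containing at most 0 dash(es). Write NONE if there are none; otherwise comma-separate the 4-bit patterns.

NONE

size-2^0 implicants → 0101(✓)  0110(✓)  0111(✓)  1000(✓)  1001(✓)  1010(✓)  1011(✓)  1100(✓)  1101(✓)  1110(✓)  1111(✓)
size-2^1 implicants → -101(✓)  -110(✓)  -111(✓)  01-1(✓)  011-(✓)  1-00(✓)  1-01(✓)  1-10(✓)  1-11(✓)  10-0(✓)  10-1(✓)  100-(✓)  101-(✓)  11-0(✓)  11-1(✓)  110-(✓)  111-(✓)
size-2^2 implicants → -1-1  -11-  1--0(✓)  1--1(✓)  1-0-(✓)  1-1-(✓)  10--(✓)  11--(✓)
size-2^3 implicants → 1---
Unchecked terms (primes): -1-1, -11-, 1---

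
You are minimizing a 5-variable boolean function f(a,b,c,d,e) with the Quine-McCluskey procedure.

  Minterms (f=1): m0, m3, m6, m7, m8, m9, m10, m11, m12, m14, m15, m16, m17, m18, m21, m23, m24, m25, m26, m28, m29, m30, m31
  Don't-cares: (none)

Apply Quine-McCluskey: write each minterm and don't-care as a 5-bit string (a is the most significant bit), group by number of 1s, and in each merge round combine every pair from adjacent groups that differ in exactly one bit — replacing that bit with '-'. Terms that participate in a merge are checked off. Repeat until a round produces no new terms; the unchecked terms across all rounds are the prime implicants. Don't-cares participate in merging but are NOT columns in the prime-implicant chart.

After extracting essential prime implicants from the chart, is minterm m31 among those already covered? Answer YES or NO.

NO

Round 0: 00000✓ 00011✓ 00110✓ 00111✓ 01000✓ 01001✓ 01010✓ 01011✓ 01100✓ 01110✓ 01111✓ 10000✓ 10001✓ 10010✓ 10101✓ 10111✓ 11000✓ 11001✓ 11010✓ 11100✓ 11101✓ 11110✓ 11111✓
Round 1: -0000✓ -0111✓ -1000✓ -1001✓ -1010✓ -1100✓ -1110✓ -1111✓ 0-000✓ 0-011✓ 0-110✓ 0-111✓ 00-11✓ 0011-✓ 01-00✓ 01-10✓ 01-11✓ 010-0✓ 010-1✓ 0100-✓ 0101-✓ 011-0✓ 0111-✓ 1-000✓ 1-001✓ 1-010✓ 1-101✓ 1-111✓ 10-01✓ 100-0✓ 1000-✓ 101-1✓ 11-00✓ 11-01✓ 11-10✓ 110-0✓ 1100-✓ 111-0✓ 111-1✓ 1110-✓ 1111-✓
Round 2: --000 --111 -1-00✓ -1-10✓ -10-0✓ -100- -11-0✓ -111- 0--11 0-11- 01--0✓ 01-1- 010-- 1--01 1-0-0 1-00- 1-1-1 11--0✓ 11-0- 111--
Round 3: -1--0
PIs = {--000, --111, -1--0, -100-, -111-, 0--11, 0-11-, 01-1-, 010--, 1--01, 1-0-0, 1-00-, 1-1-1, 11-0-, 111--}
Coverage chart:
  m0: --000 ←essential
  m3: 0--11 ←essential
  m6: 0-11- ←essential
  m7: --111,0--11,0-11-
  m8: --000,-1--0,-100-,010--
  m9: -100-,010--
  m10: -1--0,01-1-,010--
  m11: 0--11,01-1-,010--
  m12: -1--0 ←essential
  m14: -1--0,-111-,0-11-,01-1-
  m15: --111,-111-,0--11,0-11-,01-1-
  m16: --000,1-0-0,1-00-
  m17: 1--01,1-00-
  m18: 1-0-0 ←essential
  m21: 1--01,1-1-1
  m23: --111,1-1-1
  m24: --000,-1--0,-100-,1-0-0,1-00-,11-0-
  m25: -100-,1--01,1-00-,11-0-
  m26: -1--0,1-0-0
  m28: -1--0,11-0-,111--
  m29: 1--01,1-1-1,11-0-,111--
  m30: -1--0,-111-,111--
  m31: --111,-111-,1-1-1,111--
Essential: --000, -1--0, 0--11, 0-11-, 1-0-0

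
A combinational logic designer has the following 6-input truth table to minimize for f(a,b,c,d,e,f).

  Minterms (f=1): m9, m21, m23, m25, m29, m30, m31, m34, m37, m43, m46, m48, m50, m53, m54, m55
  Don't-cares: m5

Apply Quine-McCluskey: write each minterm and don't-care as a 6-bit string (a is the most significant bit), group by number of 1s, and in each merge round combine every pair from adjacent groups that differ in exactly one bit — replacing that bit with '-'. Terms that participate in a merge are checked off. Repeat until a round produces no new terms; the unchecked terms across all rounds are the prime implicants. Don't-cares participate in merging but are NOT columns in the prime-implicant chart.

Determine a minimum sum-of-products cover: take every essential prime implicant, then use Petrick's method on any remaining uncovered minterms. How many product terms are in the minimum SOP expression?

Round 0: 000101✓ 001001✓ 010101✓ 010111✓ 011001✓ 011101✓ 011110✓ 011111✓ 100010✓ 100101✓ 101011 101110 110000✓ 110010✓ 110101✓ 110110✓ 110111✓
Round 1: -00101✓ -10101✓ -10111✓ 0-0101✓ 0-1001 01-101✓ 01-111✓ 0101-1✓ 011-01 0111-1✓ 01111- 1-0010 1-0101✓ 110-10 1100-0 1101-1✓ 11011-
Round 2: --0101 -101-1 01-1-1
PIs = {--0101, -101-1, 0-1001, 01-1-1, 011-01, 01111-, 1-0010, 101011, 101110, 110-10, 1100-0, 11011-}
Coverage chart:
  m9: 0-1001 ←essential
  m21: --0101,-101-1,01-1-1
  m23: -101-1,01-1-1
  m25: 0-1001,011-01
  m29: 01-1-1,011-01
  m30: 01111- ←essential
  m31: 01-1-1,01111-
  m34: 1-0010 ←essential
  m37: --0101 ←essential
  m43: 101011 ←essential
  m46: 101110 ←essential
  m48: 1100-0 ←essential
  m50: 1-0010,110-10,1100-0
  m53: --0101,-101-1
  m54: 110-10,11011-
  m55: -101-1,11011-
Essential: --0101, 0-1001, 01111-, 1-0010, 101011, 101110, 1100-0
Petrick residual → 01-1-1, 11011-
Min cover (9 terms): c'de'f + a'cd'e'f + a'bdf + a'bcde + ac'd'ef' + ab'cd'ef + ab'cdef' + abc'd'f' + abc'de

9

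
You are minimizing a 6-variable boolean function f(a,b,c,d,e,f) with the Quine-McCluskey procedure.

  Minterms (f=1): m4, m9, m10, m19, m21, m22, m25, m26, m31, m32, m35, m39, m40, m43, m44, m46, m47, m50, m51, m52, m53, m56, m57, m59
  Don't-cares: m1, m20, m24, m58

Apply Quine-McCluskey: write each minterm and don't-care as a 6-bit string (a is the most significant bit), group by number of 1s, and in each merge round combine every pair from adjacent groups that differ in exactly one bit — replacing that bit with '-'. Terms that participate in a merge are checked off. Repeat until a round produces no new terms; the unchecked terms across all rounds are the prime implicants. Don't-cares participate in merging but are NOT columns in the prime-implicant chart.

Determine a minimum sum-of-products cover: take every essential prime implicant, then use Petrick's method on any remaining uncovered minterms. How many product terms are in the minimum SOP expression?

12

[col 0] 000001*, 000100*, 001001*, 001010*, 010011*, 010100*, 010101*, 010110*, 011000*, 011001*, 011010*, 011111, 100000*, 100011*, 100111*, 101000*, 101011*, 101100*, 101110*, 101111*, 110010*, 110011*, 110100*, 110101*, 111000*, 111001*, 111010*, 111011*
[col 1] -10011, -10100*, -10101*, -11000*, -11001*, -11010*, 0-0100, 0-1001, 0-1010, 00-001, 0101-0, 01010-*, 0110-0*, 01100-*, 1-0011*, 1-1000, 1-1011*, 10-000, 10-011*, 10-111*, 100-11*, 101-00, 101-11*, 1011-0, 10111-, 11-010*, 11-011*, 11001-*, 11010-*, 1110-0*, 1110-1*, 11100-*, 11101-*
[col 2] -1010-, -110-0, -1100-, 1--011, 10--11, 11-01-, 1110--
Prime implicants: -10011, -1010-, -110-0, -1100-, 0-0100, 0-1001, 0-1010, 00-001, 0101-0, 011111, 1--011, 1-1000, 10--11, 10-000, 101-00, 1011-0, 10111-, 11-01-, 1110--
PI chart (minterm → PIs covering it):
  4 | 0-0100  (sole → essential)
  9 | 0-1001,00-001
  10 | 0-1010  (sole → essential)
  19 | -10011  (sole → essential)
  21 | -1010-  (sole → essential)
  22 | 0101-0  (sole → essential)
  25 | -1100-,0-1001
  26 | -110-0,0-1010
  31 | 011111  (sole → essential)
  32 | 10-000  (sole → essential)
  35 | 1--011,10--11
  39 | 10--11  (sole → essential)
  40 | 1-1000,10-000,101-00
  43 | 1--011,10--11
  44 | 101-00,1011-0
  46 | 1011-0,10111-
  47 | 10--11,10111-
  50 | 11-01-  (sole → essential)
  51 | -10011,1--011,11-01-
  52 | -1010-  (sole → essential)
  53 | -1010-  (sole → essential)
  56 | -110-0,-1100-,1-1000,1110--
  57 | -1100-,1110--
  59 | 1--011,11-01-,1110--
Essential prime implicants: -10011, -1010-, 0-0100, 0-1010, 0101-0, 011111, 10--11, 10-000, 11-01-
Petrick residual → -1100-, 0-1001, 1011-0
Minimum SOP uses 12 PIs: bc'd'ef + bc'de' + bcd'e' + a'c'de'f' + a'cd'e'f + a'cd'ef' + a'bc'df' + a'bcdef + ab'ef + ab'd'e'f' + ab'cdf' + abd'e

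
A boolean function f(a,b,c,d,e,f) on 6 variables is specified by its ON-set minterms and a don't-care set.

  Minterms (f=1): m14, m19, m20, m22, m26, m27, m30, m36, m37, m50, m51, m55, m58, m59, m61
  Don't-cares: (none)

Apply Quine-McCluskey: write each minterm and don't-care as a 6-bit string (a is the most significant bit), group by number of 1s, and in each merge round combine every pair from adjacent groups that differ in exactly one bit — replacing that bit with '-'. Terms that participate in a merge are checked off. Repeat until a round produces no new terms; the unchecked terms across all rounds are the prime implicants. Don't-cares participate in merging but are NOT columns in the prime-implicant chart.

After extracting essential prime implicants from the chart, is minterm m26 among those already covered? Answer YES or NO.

NO

Round 0: 001110✓ 010011✓ 010100✓ 010110✓ 011010✓ 011011✓ 011110✓ 100100✓ 100101✓ 110010✓ 110011✓ 110111✓ 111010✓ 111011✓ 111101
Round 1: -10011✓ -11010✓ -11011✓ 0-1110 01-011✓ 01-110 0101-0 011-10 01101-✓ 10010- 11-010✓ 11-011✓ 110-11 11001-✓ 11101-✓
Round 2: -1-011 -1101- 11-01-
PIs = {-1-011, -1101-, 0-1110, 01-110, 0101-0, 011-10, 10010-, 11-01-, 110-11, 111101}
Coverage chart:
  m14: 0-1110 ←essential
  m19: -1-011 ←essential
  m20: 0101-0 ←essential
  m22: 01-110,0101-0
  m26: -1101-,011-10
  m27: -1-011,-1101-
  m30: 0-1110,01-110,011-10
  m36: 10010- ←essential
  m37: 10010- ←essential
  m50: 11-01- ←essential
  m51: -1-011,11-01-,110-11
  m55: 110-11 ←essential
  m58: -1101-,11-01-
  m59: -1-011,-1101-,11-01-
  m61: 111101 ←essential
Essential: -1-011, 0-1110, 0101-0, 10010-, 11-01-, 110-11, 111101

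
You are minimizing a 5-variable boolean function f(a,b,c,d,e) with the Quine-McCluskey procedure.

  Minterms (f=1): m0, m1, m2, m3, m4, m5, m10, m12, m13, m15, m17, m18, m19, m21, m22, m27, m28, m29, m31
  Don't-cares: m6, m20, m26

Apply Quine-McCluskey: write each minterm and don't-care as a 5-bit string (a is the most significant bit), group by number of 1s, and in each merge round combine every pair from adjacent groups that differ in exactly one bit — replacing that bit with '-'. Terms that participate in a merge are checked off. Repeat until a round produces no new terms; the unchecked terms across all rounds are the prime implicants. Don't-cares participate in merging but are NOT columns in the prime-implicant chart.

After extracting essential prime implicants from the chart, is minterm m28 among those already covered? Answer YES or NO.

YES

[col 0] 00000*, 00001*, 00010*, 00011*, 00100*, 00101*, 00110*, 01010*, 01100*, 01101*, 01111*, 10001*, 10010*, 10011*, 10100*, 10101*, 10110*, 11010*, 11011*, 11100*, 11101*, 11111*
[col 1] -0001*, -0010*, -0011*, -0100*, -0101*, -0110*, -1010*, -1100*, -1101*, -1111*, 0-010*, 0-100*, 0-101*, 00-00*, 00-01*, 00-10*, 000-0*, 000-1*, 0000-*, 0001-*, 001-0*, 0010-*, 011-1*, 0110-*, 1-010*, 1-011*, 1-100*, 1-101*, 10-01*, 10-10*, 100-1*, 1001-*, 101-0*, 1010-*, 11-11, 1101-*, 111-1*, 1110-*
[col 2] --010, --100*, --101*, -0-01, -0-10, -00-1, -001-, -01-0, -010-*, -11-1, -110-*, 0-10-*, 00--0, 00-0-, 000--, 1-01-, 1-10-*
[col 3] --10-
Prime implicants: --010, --10-, -0-01, -0-10, -00-1, -001-, -01-0, -11-1, 00--0, 00-0-, 000--, 1-01-, 11-11
PI chart (minterm → PIs covering it):
  0 | 00--0,00-0-,000--
  1 | -0-01,-00-1,00-0-,000--
  2 | --010,-0-10,-001-,00--0,000--
  3 | -00-1,-001-,000--
  4 | --10-,-01-0,00--0,00-0-
  5 | --10-,-0-01,00-0-
  10 | --010  (sole → essential)
  12 | --10-  (sole → essential)
  13 | --10-,-11-1
  15 | -11-1  (sole → essential)
  17 | -0-01,-00-1
  18 | --010,-0-10,-001-,1-01-
  19 | -00-1,-001-,1-01-
  21 | --10-,-0-01
  22 | -0-10,-01-0
  27 | 1-01-,11-11
  28 | --10-  (sole → essential)
  29 | --10-,-11-1
  31 | -11-1,11-11
Essential prime implicants: --010, --10-, -11-1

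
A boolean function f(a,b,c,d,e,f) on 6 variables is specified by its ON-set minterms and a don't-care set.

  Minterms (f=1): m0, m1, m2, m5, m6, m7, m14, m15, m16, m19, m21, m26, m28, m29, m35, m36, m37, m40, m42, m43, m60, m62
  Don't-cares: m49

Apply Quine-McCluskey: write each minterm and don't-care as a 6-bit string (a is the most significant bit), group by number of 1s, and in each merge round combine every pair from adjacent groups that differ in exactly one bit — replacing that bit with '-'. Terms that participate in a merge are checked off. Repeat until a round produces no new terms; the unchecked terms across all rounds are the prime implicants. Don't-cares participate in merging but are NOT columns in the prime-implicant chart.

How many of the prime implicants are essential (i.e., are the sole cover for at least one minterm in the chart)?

8

size-2^0 implicants → 000000(✓)  000001(✓)  000010(✓)  000101(✓)  000110(✓)  000111(✓)  001110(✓)  001111(✓)  010000(✓)  010011  010101(✓)  011010  011100(✓)  011101(✓)  100011(✓)  100100(✓)  100101(✓)  101000(✓)  101010(✓)  101011(✓)  110001  111100(✓)  111110(✓)
size-2^1 implicants → -00101  -11100  0-0000  0-0101  00-110(✓)  00-111(✓)  000-01  000-10  0000-0  00000-  0001-1  00011-(✓)  00111-(✓)  01-101  01110-  10-011  10010-  1010-0  10101-  1111-0
size-2^2 implicants → 00-11-
Unchecked terms (primes): -00101, -11100, 0-0000, 0-0101, 00-11-, 000-01, 000-10, 0000-0, 00000-, 0001-1, 01-101, 010011, 011010, 01110-, 10-011, 10010-, 1010-0, 10101-, 110001, 1111-0
Minterm coverage:
  m0 ⊆ 0-0000,0000-0,00000-
  m1 ⊆ 000-01,00000-
  m2 ⊆ 000-10,0000-0
  m5 ⊆ -00101,0-0101,000-01,0001-1
  m6 ⊆ 00-11-,000-10
  m7 ⊆ 00-11-,0001-1
  m14 ⊆ 00-11- [E]
  m15 ⊆ 00-11- [E]
  m16 ⊆ 0-0000 [E]
  m19 ⊆ 010011 [E]
  m21 ⊆ 0-0101,01-101
  m26 ⊆ 011010 [E]
  m28 ⊆ -11100,01110-
  m29 ⊆ 01-101,01110-
  m35 ⊆ 10-011 [E]
  m36 ⊆ 10010- [E]
  m37 ⊆ -00101,10010-
  m40 ⊆ 1010-0 [E]
  m42 ⊆ 1010-0,10101-
  m43 ⊆ 10-011,10101-
  m60 ⊆ -11100,1111-0
  m62 ⊆ 1111-0 [E]
E = {0-0000, 00-11-, 010011, 011010, 10-011, 10010-, 1010-0, 1111-0}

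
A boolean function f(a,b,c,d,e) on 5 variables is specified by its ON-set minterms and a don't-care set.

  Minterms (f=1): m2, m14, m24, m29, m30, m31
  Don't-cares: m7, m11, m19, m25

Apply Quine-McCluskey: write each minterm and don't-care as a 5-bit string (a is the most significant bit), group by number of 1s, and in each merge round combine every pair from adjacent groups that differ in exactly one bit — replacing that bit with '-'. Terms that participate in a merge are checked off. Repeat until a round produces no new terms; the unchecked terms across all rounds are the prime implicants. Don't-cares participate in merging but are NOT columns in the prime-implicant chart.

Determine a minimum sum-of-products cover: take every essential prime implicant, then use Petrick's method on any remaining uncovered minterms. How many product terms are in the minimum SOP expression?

4

[col 0] 00010, 00111, 01011, 01110*, 10011, 11000*, 11001*, 11101*, 11110*, 11111*
[col 1] -1110, 11-01, 1100-, 111-1, 1111-
Prime implicants: -1110, 00010, 00111, 01011, 10011, 11-01, 1100-, 111-1, 1111-
PI chart (minterm → PIs covering it):
  2 | 00010  (sole → essential)
  14 | -1110  (sole → essential)
  24 | 1100-  (sole → essential)
  29 | 11-01,111-1
  30 | -1110,1111-
  31 | 111-1,1111-
Essential prime implicants: -1110, 00010, 1100-
Petrick residual → 111-1
Minimum SOP uses 4 PIs: bcde' + a'b'c'de' + abc'd' + abce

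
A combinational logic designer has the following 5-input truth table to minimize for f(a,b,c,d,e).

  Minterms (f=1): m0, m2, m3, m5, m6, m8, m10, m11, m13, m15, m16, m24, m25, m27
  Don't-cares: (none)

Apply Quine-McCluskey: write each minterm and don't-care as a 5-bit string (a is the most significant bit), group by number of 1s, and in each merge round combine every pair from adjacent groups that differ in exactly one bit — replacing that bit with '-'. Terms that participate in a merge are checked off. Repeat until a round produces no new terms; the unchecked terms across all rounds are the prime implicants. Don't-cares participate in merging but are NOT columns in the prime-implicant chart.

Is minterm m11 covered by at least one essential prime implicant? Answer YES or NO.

Round 0: 00000✓ 00010✓ 00011✓ 00101✓ 00110✓ 01000✓ 01010✓ 01011✓ 01101✓ 01111✓ 10000✓ 11000✓ 11001✓ 11011✓
Round 1: -0000✓ -1000✓ -1011 0-000✓ 0-010✓ 0-011✓ 0-101 00-10 000-0✓ 0001-✓ 01-11 010-0✓ 0101-✓ 011-1 1-000✓ 110-1 1100-
Round 2: --000 0-0-0 0-01-
PIs = {--000, -1011, 0-0-0, 0-01-, 0-101, 00-10, 01-11, 011-1, 110-1, 1100-}
Coverage chart:
  m0: --000,0-0-0
  m2: 0-0-0,0-01-,00-10
  m3: 0-01- ←essential
  m5: 0-101 ←essential
  m6: 00-10 ←essential
  m8: --000,0-0-0
  m10: 0-0-0,0-01-
  m11: -1011,0-01-,01-11
  m13: 0-101,011-1
  m15: 01-11,011-1
  m16: --000 ←essential
  m24: --000,1100-
  m25: 110-1,1100-
  m27: -1011,110-1
Essential: --000, 0-01-, 0-101, 00-10

YES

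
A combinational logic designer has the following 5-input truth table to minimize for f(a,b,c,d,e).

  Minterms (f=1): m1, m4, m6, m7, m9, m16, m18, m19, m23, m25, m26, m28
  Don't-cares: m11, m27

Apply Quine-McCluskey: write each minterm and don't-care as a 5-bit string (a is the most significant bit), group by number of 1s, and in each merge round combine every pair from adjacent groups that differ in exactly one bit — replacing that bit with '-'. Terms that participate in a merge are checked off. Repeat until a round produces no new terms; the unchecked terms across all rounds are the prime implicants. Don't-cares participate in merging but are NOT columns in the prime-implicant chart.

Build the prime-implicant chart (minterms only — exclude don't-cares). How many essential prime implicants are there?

6

Round 0: 00001✓ 00100✓ 00110✓ 00111✓ 01001✓ 01011✓ 10000✓ 10010✓ 10011✓ 10111✓ 11001✓ 11010✓ 11011✓ 11100
Round 1: -0111 -1001✓ -1011✓ 0-001 001-0 0011- 010-1✓ 1-010✓ 1-011✓ 10-11 100-0 1001-✓ 110-1✓ 1101-✓
Round 2: -10-1 1-01-
PIs = {-0111, -10-1, 0-001, 001-0, 0011-, 1-01-, 10-11, 100-0, 11100}
Coverage chart:
  m1: 0-001 ←essential
  m4: 001-0 ←essential
  m6: 001-0,0011-
  m7: -0111,0011-
  m9: -10-1,0-001
  m16: 100-0 ←essential
  m18: 1-01-,100-0
  m19: 1-01-,10-11
  m23: -0111,10-11
  m25: -10-1 ←essential
  m26: 1-01- ←essential
  m28: 11100 ←essential
Essential: -10-1, 0-001, 001-0, 1-01-, 100-0, 11100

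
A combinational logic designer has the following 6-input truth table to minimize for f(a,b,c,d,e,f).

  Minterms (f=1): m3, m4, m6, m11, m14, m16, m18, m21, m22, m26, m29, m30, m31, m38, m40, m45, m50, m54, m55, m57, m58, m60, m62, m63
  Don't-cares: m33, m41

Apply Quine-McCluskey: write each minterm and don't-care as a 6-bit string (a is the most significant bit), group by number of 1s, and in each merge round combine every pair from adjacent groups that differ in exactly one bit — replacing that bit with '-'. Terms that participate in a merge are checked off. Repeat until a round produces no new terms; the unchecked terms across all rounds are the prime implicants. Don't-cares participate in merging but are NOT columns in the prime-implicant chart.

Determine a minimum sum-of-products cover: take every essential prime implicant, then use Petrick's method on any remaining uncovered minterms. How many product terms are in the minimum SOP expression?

Round 0: 000011✓ 000100✓ 000110✓ 001011✓ 001110✓ 010000✓ 010010✓ 010101✓ 010110✓ 011010✓ 011101✓ 011110✓ 011111✓ 100001✓ 100110✓ 101000✓ 101001✓ 101101✓ 110010✓ 110110✓ 110111✓ 111001✓ 111010✓ 111100✓ 111110✓ 111111✓
Round 1: -00110✓ -10010✓ -10110✓ -11010✓ -11110✓ -11111✓ 0-0110✓ 0-1110✓ 00-011 00-110✓ 0001-0 01-010✓ 01-101 01-110✓ 010-10✓ 0100-0 011-10✓ 0111-1 01111-✓ 1-0110✓ 1-1001 10-001 101-01 10100- 11-010✓ 11-110✓ 11-111✓ 110-10✓ 11011-✓ 111-10✓ 1111-0 11111-✓
Round 2: --0110 -1-010✓ -1-110✓ -10-10✓ -11-10✓ -1111- 0--110 01--10✓ 11--10✓ 11-11-
Round 3: -1--10
PIs = {--0110, -1--10, -1111-, 0--110, 00-011, 0001-0, 01-101, 0100-0, 0111-1, 1-1001, 10-001, 101-01, 10100-, 11-11-, 1111-0}
Coverage chart:
  m3: 00-011 ←essential
  m4: 0001-0 ←essential
  m6: --0110,0--110,0001-0
  m11: 00-011 ←essential
  m14: 0--110 ←essential
  m16: 0100-0 ←essential
  m18: -1--10,0100-0
  m21: 01-101 ←essential
  m22: --0110,-1--10,0--110
  m26: -1--10 ←essential
  m29: 01-101,0111-1
  m30: -1--10,-1111-,0--110
  m31: -1111-,0111-1
  m38: --0110 ←essential
  m40: 10100- ←essential
  m45: 101-01 ←essential
  m50: -1--10 ←essential
  m54: --0110,-1--10,11-11-
  m55: 11-11- ←essential
  m57: 1-1001 ←essential
  m58: -1--10 ←essential
  m60: 1111-0 ←essential
  m62: -1--10,-1111-,11-11-,1111-0
  m63: -1111-,11-11-
Essential: --0110, -1--10, 0--110, 00-011, 0001-0, 01-101, 0100-0, 1-1001, 101-01, 10100-, 11-11-, 1111-0
Petrick residual → -1111-
Min cover (13 terms): c'def' + bef' + bcde + a'def' + a'b'd'ef + a'b'c'df' + a'bde'f + a'bc'd'f' + acd'e'f + ab'ce'f + ab'cd'e' + abde + abcdf'

13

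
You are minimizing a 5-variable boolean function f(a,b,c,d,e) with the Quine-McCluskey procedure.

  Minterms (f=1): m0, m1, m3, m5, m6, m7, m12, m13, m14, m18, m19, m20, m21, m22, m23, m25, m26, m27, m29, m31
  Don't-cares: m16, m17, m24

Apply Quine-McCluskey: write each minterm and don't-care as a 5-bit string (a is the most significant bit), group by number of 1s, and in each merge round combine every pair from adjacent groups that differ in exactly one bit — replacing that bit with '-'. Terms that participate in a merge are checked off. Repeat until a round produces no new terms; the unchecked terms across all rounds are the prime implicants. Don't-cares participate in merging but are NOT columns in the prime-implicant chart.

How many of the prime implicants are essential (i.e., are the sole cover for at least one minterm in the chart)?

size-2^0 implicants → 00000(✓)  00001(✓)  00011(✓)  00101(✓)  00110(✓)  00111(✓)  01100(✓)  01101(✓)  01110(✓)  10000(✓)  10001(✓)  10010(✓)  10011(✓)  10100(✓)  10101(✓)  10110(✓)  10111(✓)  11000(✓)  11001(✓)  11010(✓)  11011(✓)  11101(✓)  11111(✓)
size-2^1 implicants → -0000(✓)  -0001(✓)  -0011(✓)  -0101(✓)  -0110(✓)  -0111(✓)  -1101(✓)  0-101(✓)  0-110  00-01(✓)  00-11(✓)  000-1(✓)  0000-(✓)  001-1(✓)  0011-(✓)  011-0  0110-  1-000(✓)  1-001(✓)  1-010(✓)  1-011(✓)  1-101(✓)  1-111(✓)  10-00(✓)  10-01(✓)  10-10(✓)  10-11(✓)  100-0(✓)  100-1(✓)  1000-(✓)  1001-(✓)  101-0(✓)  101-1(✓)  1010-(✓)  1011-(✓)  11-01(✓)  11-11(✓)  110-0(✓)  110-1(✓)  1100-(✓)  1101-(✓)  111-1(✓)
size-2^2 implicants → --101  -0-01(✓)  -0-11(✓)  -00-1(✓)  -000-  -01-1(✓)  -011-  00--1(✓)  1--01(✓)  1--11(✓)  1-0-0(✓)  1-0-1(✓)  1-00-(✓)  1-01-(✓)  1-1-1(✓)  10--0(✓)  10--1(✓)  10-0-(✓)  10-1-(✓)  100--(✓)  101--(✓)  11--1(✓)  110--(✓)
size-2^3 implicants → -0--1  1---1  1-0--  10---
Unchecked terms (primes): --101, -0--1, -000-, -011-, 0-110, 011-0, 0110-, 1---1, 1-0--, 10---
Minterm coverage:
  m0 ⊆ -000- [E]
  m1 ⊆ -0--1,-000-
  m3 ⊆ -0--1 [E]
  m5 ⊆ --101,-0--1
  m6 ⊆ -011-,0-110
  m7 ⊆ -0--1,-011-
  m12 ⊆ 011-0,0110-
  m13 ⊆ --101,0110-
  m14 ⊆ 0-110,011-0
  m18 ⊆ 1-0--,10---
  m19 ⊆ -0--1,1---1,1-0--,10---
  m20 ⊆ 10--- [E]
  m21 ⊆ --101,-0--1,1---1,10---
  m22 ⊆ -011-,10---
  m23 ⊆ -0--1,-011-,1---1,10---
  m25 ⊆ 1---1,1-0--
  m26 ⊆ 1-0-- [E]
  m27 ⊆ 1---1,1-0--
  m29 ⊆ --101,1---1
  m31 ⊆ 1---1 [E]
E = {-0--1, -000-, 1---1, 1-0--, 10---}

5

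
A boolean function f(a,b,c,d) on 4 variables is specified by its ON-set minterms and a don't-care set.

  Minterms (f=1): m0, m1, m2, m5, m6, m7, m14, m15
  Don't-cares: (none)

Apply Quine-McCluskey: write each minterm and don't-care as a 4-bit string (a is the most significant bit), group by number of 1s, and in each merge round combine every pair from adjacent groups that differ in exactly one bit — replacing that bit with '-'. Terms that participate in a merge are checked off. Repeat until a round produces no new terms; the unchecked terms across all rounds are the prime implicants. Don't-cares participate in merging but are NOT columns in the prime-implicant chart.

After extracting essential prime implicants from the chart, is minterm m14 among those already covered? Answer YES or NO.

[col 0] 0000*, 0001*, 0010*, 0101*, 0110*, 0111*, 1110*, 1111*
[col 1] -110*, -111*, 0-01, 0-10, 00-0, 000-, 01-1, 011-*, 111-*
[col 2] -11-
Prime implicants: -11-, 0-01, 0-10, 00-0, 000-, 01-1
PI chart (minterm → PIs covering it):
  0 | 00-0,000-
  1 | 0-01,000-
  2 | 0-10,00-0
  5 | 0-01,01-1
  6 | -11-,0-10
  7 | -11-,01-1
  14 | -11-  (sole → essential)
  15 | -11-  (sole → essential)
Essential prime implicants: -11-

YES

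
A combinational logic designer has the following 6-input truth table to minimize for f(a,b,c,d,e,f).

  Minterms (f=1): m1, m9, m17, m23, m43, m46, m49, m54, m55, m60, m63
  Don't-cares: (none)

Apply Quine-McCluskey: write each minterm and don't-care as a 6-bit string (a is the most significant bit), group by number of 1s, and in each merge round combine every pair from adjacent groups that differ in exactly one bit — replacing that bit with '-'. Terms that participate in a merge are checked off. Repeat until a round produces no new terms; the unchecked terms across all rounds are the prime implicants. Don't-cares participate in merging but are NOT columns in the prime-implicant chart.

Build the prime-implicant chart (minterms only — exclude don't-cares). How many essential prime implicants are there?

8

[col 0] 000001*, 001001*, 010001*, 010111*, 101011, 101110, 110001*, 110110*, 110111*, 111100, 111111*
[col 1] -10001, -10111, 0-0001, 00-001, 11-111, 11011-
Prime implicants: -10001, -10111, 0-0001, 00-001, 101011, 101110, 11-111, 11011-, 111100
PI chart (minterm → PIs covering it):
  1 | 0-0001,00-001
  9 | 00-001  (sole → essential)
  17 | -10001,0-0001
  23 | -10111  (sole → essential)
  43 | 101011  (sole → essential)
  46 | 101110  (sole → essential)
  49 | -10001  (sole → essential)
  54 | 11011-  (sole → essential)
  55 | -10111,11-111,11011-
  60 | 111100  (sole → essential)
  63 | 11-111  (sole → essential)
Essential prime implicants: -10001, -10111, 00-001, 101011, 101110, 11-111, 11011-, 111100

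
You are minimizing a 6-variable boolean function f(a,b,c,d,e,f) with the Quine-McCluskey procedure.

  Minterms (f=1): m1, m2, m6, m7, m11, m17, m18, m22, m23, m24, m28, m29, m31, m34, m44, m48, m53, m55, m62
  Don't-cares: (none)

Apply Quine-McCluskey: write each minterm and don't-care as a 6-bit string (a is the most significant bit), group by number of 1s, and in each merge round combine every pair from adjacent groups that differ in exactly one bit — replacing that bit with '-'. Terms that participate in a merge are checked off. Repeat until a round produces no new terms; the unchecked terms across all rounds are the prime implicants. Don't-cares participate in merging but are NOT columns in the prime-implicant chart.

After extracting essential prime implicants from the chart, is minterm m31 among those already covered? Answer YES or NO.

NO

size-2^0 implicants → 000001(✓)  000010(✓)  000110(✓)  000111(✓)  001011  010001(✓)  010010(✓)  010110(✓)  010111(✓)  011000(✓)  011100(✓)  011101(✓)  011111(✓)  100010(✓)  101100  110000  110101(✓)  110111(✓)  111110
size-2^1 implicants → -00010  -10111  0-0001  0-0010(✓)  0-0110(✓)  0-0111(✓)  000-10(✓)  00011-(✓)  01-111  010-10(✓)  01011-(✓)  011-00  0111-1  01110-  1101-1
size-2^2 implicants → 0-0-10  0-011-
Unchecked terms (primes): -00010, -10111, 0-0-10, 0-0001, 0-011-, 001011, 01-111, 011-00, 0111-1, 01110-, 101100, 110000, 1101-1, 111110
Minterm coverage:
  m1 ⊆ 0-0001 [E]
  m2 ⊆ -00010,0-0-10
  m6 ⊆ 0-0-10,0-011-
  m7 ⊆ 0-011- [E]
  m11 ⊆ 001011 [E]
  m17 ⊆ 0-0001 [E]
  m18 ⊆ 0-0-10 [E]
  m22 ⊆ 0-0-10,0-011-
  m23 ⊆ -10111,0-011-,01-111
  m24 ⊆ 011-00 [E]
  m28 ⊆ 011-00,01110-
  m29 ⊆ 0111-1,01110-
  m31 ⊆ 01-111,0111-1
  m34 ⊆ -00010 [E]
  m44 ⊆ 101100 [E]
  m48 ⊆ 110000 [E]
  m53 ⊆ 1101-1 [E]
  m55 ⊆ -10111,1101-1
  m62 ⊆ 111110 [E]
E = {-00010, 0-0-10, 0-0001, 0-011-, 001011, 011-00, 101100, 110000, 1101-1, 111110}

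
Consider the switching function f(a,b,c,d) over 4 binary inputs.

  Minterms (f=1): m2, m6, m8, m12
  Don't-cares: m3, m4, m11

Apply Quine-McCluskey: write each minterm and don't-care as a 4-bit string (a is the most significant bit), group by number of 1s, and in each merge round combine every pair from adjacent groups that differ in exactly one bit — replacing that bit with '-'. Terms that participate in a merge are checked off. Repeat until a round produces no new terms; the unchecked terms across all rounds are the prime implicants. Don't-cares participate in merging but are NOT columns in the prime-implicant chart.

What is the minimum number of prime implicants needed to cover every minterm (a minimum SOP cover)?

2

[col 0] 0010*, 0011*, 0100*, 0110*, 1000*, 1011*, 1100*
[col 1] -011, -100, 0-10, 001-, 01-0, 1-00
Prime implicants: -011, -100, 0-10, 001-, 01-0, 1-00
PI chart (minterm → PIs covering it):
  2 | 0-10,001-
  6 | 0-10,01-0
  8 | 1-00  (sole → essential)
  12 | -100,1-00
Essential prime implicants: 1-00
Petrick residual → 0-10
Minimum SOP uses 2 PIs: a'cd' + ac'd'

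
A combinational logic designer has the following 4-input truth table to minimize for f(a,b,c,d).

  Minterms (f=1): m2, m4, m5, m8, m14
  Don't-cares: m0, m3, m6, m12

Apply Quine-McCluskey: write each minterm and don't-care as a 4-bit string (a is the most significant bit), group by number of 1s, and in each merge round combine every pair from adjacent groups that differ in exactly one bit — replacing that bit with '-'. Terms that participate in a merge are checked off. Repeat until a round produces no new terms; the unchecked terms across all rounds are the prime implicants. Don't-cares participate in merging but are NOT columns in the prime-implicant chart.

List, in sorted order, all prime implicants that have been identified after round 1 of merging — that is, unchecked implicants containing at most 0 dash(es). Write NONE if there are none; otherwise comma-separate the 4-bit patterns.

NONE

size-2^0 implicants → 0000(✓)  0010(✓)  0011(✓)  0100(✓)  0101(✓)  0110(✓)  1000(✓)  1100(✓)  1110(✓)
size-2^1 implicants → -000(✓)  -100(✓)  -110(✓)  0-00(✓)  0-10(✓)  00-0(✓)  001-  01-0(✓)  010-  1-00(✓)  11-0(✓)
size-2^2 implicants → --00  -1-0  0--0
Unchecked terms (primes): --00, -1-0, 0--0, 001-, 010-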